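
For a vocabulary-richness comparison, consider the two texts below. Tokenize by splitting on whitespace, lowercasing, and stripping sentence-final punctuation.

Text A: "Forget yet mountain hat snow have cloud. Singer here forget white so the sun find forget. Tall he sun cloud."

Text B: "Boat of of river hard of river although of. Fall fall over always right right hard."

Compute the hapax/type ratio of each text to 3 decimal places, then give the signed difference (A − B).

A: hapax=13, V=16, ratio=0.813
B: hapax=4, V=9, ratio=0.444
Difference = 0.813 − 0.444 = 0.369

0.369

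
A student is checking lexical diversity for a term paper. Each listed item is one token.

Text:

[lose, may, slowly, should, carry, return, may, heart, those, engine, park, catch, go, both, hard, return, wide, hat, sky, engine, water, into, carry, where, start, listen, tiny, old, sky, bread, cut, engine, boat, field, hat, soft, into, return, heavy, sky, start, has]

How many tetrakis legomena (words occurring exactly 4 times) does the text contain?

Frequencies: return:3, engine:3, sky:3, may:2, carry:2, hat:2, into:2, start:2, lose:1, slowly:1, should:1, heart:1, those:1, park:1, catch:1, go:1, both:1, hard:1, wide:1, water:1, … (11 more, each freq 1)
Words with frequency 4: (none)

0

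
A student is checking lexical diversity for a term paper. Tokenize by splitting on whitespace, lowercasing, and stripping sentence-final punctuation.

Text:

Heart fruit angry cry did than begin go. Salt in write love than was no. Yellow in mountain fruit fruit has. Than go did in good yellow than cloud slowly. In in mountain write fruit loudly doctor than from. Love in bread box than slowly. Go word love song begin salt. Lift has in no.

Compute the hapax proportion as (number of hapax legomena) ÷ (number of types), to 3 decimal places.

Frequencies: in:7, than:6, fruit:4, go:3, love:3, did:2, begin:2, salt:2, write:2, no:2, yellow:2, mountain:2, has:2, slowly:2, heart:1, angry:1, cry:1, was:1, good:1, cloud:1, … (8 more, each freq 1)
Hapax count = 14; type count = 28.
Ratio = 14 / 28 = 0.500

0.500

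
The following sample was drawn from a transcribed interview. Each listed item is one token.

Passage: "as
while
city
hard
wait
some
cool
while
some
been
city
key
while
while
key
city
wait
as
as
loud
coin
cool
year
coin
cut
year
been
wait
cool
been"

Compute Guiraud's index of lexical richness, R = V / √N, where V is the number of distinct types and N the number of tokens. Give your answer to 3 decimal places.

2.373

N = 30, V = 13.
√N = 5.477226
R = 13 / 5.477226 = 2.373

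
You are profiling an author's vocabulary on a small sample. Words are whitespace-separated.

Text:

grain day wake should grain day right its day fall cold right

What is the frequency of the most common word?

3

Frequencies: day:3, grain:2, right:2, wake:1, should:1, its:1, fall:1, cold:1
Most common: 'day' with frequency 3.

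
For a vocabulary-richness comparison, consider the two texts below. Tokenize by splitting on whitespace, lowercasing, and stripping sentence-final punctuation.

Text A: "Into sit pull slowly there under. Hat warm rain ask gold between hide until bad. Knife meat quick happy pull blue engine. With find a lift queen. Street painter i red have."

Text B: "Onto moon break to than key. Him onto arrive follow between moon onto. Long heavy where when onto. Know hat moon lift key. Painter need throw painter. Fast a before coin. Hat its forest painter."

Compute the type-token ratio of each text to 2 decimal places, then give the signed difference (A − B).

TTR(A) = 31/32 = 0.97
TTR(B) = 26/35 = 0.74
Difference = 0.97 − 0.74 = 0.23

0.23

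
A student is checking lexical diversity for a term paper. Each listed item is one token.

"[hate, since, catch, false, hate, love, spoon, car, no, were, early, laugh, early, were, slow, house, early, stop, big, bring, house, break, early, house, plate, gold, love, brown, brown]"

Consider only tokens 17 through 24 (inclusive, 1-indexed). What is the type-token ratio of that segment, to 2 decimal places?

Segment tokens 17–24: early, stop, big, bring, house, break, early, house
Segment N = 8, segment V = 6.
TTR = 6 / 8 = 0.75

0.75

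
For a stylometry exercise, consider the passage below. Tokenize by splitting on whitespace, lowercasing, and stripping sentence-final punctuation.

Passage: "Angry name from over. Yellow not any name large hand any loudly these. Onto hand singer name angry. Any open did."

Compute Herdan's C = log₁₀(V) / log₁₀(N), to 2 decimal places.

N = 21, V = 15.
log₁₀(V) = 1.176091, log₁₀(N) = 1.322219
C = 1.176091 / 1.322219 = 0.89

0.89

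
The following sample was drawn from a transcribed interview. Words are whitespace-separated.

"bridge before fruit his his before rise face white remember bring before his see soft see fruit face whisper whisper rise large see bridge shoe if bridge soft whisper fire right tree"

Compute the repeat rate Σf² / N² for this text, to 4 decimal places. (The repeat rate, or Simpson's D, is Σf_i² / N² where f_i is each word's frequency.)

Frequencies: bridge:3, before:3, his:3, see:3, whisper:3, fruit:2, rise:2, face:2, soft:2, white:1, remember:1, bring:1, large:1, shoe:1, if:1, fire:1, right:1, tree:1
Σf² = 70; N² = 1024
Repeat rate = 70 / 1024 = 0.0684

0.0684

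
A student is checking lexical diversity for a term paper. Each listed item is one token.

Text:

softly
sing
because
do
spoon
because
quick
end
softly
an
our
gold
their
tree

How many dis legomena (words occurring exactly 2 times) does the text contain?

Frequencies: softly:2, because:2, sing:1, do:1, spoon:1, quick:1, end:1, an:1, our:1, gold:1, their:1, tree:1
Words with frequency 2: because, softly

2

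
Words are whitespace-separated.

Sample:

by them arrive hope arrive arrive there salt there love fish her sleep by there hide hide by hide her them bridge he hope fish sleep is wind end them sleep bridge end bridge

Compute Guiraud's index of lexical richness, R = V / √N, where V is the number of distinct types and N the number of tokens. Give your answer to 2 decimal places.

2.74

N = 34, V = 16.
√N = 5.830952
R = 16 / 5.830952 = 2.74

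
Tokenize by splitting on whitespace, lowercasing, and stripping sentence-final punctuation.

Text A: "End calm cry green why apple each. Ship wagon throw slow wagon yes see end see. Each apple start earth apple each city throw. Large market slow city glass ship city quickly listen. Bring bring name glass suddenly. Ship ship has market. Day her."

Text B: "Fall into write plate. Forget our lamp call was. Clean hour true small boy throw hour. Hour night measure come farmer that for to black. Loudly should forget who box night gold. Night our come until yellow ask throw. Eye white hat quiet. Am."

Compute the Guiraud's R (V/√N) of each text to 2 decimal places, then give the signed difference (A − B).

-1.36

A: V=27, N=44, R=4.07
B: V=36, N=44, R=5.43
Difference = 4.07 − 5.43 = -1.36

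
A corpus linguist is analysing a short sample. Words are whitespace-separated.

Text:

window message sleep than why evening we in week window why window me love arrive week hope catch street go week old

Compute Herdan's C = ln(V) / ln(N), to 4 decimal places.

N = 22, V = 17.
ln(V) = 2.833213, ln(N) = 3.091042
C = 2.833213 / 3.091042 = 0.9166

0.9166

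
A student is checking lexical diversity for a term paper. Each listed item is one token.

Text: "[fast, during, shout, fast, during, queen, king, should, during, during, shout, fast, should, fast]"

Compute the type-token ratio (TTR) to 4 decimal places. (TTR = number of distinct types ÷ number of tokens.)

N = 14 tokens, V = 6 types.
TTR = V / N = 6 / 14 = 0.4286

0.4286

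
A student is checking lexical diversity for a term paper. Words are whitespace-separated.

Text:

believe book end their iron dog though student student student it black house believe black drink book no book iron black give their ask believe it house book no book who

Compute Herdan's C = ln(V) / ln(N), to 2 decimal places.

0.81

N = 31, V = 16.
ln(V) = 2.772589, ln(N) = 3.433987
C = 2.772589 / 3.433987 = 0.81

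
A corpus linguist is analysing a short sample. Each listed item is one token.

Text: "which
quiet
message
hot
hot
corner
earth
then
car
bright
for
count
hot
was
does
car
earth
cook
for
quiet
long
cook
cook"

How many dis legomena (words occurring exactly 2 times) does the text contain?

4

Frequencies: hot:3, cook:3, quiet:2, earth:2, car:2, for:2, which:1, message:1, corner:1, then:1, bright:1, count:1, was:1, does:1, long:1
Words with frequency 2: car, earth, for, quiet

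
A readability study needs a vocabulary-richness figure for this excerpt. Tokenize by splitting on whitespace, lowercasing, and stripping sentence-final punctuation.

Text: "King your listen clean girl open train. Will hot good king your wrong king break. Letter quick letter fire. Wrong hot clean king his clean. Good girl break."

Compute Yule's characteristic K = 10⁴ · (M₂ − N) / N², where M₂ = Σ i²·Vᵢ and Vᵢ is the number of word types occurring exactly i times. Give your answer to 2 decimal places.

Frequencies: king:4, clean:3, your:2, girl:2, hot:2, good:2, wrong:2, break:2, letter:2, listen:1, open:1, train:1, will:1, quick:1, fire:1, his:1
N = 28. Frequency spectrum: V_1=7, V_2=7, V_3=1, V_4=1
M₂ = 1²·7 + 2²·7 + 3²·1 + 4²·1 = 60
K = 10000 × (60 − 28) / 28² = 408.16

408.16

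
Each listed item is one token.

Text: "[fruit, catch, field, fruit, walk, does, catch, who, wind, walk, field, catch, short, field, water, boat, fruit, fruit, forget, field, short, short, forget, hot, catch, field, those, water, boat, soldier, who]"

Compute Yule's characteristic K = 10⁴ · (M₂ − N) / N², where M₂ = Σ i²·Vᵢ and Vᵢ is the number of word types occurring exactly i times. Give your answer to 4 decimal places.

Frequencies: field:5, fruit:4, catch:4, short:3, walk:2, who:2, water:2, boat:2, forget:2, does:1, wind:1, hot:1, those:1, soldier:1
N = 31. Frequency spectrum: V_1=5, V_2=5, V_3=1, V_4=2, V_5=1
M₂ = 1²·5 + 2²·5 + 3²·1 + 4²·2 + 5²·1 = 91
K = 10000 × (91 − 31) / 31² = 624.3496

624.3496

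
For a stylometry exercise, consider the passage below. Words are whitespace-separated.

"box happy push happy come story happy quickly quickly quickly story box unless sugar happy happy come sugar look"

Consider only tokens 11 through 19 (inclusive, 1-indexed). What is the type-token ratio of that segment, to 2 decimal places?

0.78

Segment tokens 11–19: story, box, unless, sugar, happy, happy, come, sugar, look
Segment N = 9, segment V = 7.
TTR = 7 / 9 = 0.78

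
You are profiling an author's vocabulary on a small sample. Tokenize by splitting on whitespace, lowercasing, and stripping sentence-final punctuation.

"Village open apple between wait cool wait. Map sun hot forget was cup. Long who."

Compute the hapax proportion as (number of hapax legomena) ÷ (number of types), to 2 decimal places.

Frequencies: wait:2, village:1, open:1, apple:1, between:1, cool:1, map:1, sun:1, hot:1, forget:1, was:1, cup:1, long:1, who:1
Hapax count = 13; type count = 14.
Ratio = 13 / 14 = 0.93

0.93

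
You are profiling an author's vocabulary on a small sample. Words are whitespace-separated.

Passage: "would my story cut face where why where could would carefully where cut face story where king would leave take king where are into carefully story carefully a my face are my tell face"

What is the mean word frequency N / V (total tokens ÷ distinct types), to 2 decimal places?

N = 34 tokens, V = 16 types.
Mean frequency = N / V = 34 / 16 = 2.13

2.13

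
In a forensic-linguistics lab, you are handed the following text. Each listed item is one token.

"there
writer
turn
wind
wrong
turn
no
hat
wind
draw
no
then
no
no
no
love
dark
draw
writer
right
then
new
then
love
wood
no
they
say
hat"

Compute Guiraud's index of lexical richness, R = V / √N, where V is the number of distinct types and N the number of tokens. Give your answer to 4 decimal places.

2.9711

N = 29, V = 16.
√N = 5.385165
R = 16 / 5.385165 = 2.9711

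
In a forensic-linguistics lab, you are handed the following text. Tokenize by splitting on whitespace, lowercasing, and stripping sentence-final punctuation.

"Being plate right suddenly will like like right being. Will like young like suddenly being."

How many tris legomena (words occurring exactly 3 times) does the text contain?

1

Frequencies: like:4, being:3, right:2, suddenly:2, will:2, plate:1, young:1
Words with frequency 3: being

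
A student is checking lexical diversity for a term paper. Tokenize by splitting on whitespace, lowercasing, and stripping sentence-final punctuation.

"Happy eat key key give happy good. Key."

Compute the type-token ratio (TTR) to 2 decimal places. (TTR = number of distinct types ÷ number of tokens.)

0.63

N = 8 tokens, V = 5 types.
TTR = V / N = 5 / 8 = 0.63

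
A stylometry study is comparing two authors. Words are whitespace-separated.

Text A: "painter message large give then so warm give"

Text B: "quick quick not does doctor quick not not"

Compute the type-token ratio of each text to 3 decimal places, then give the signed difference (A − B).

0.375

TTR(A) = 7/8 = 0.875
TTR(B) = 4/8 = 0.500
Difference = 0.875 − 0.500 = 0.375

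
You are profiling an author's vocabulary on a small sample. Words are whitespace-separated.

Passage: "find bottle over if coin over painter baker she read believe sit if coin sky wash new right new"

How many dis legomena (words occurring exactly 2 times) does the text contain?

4

Frequencies: over:2, if:2, coin:2, new:2, find:1, bottle:1, painter:1, baker:1, she:1, read:1, believe:1, sit:1, sky:1, wash:1, right:1
Words with frequency 2: coin, if, new, over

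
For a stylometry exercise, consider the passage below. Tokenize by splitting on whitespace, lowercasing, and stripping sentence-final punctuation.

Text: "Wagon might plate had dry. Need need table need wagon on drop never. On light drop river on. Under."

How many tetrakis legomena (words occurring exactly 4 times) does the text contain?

Frequencies: need:3, on:3, wagon:2, drop:2, might:1, plate:1, had:1, dry:1, table:1, never:1, light:1, river:1, under:1
Words with frequency 4: (none)

0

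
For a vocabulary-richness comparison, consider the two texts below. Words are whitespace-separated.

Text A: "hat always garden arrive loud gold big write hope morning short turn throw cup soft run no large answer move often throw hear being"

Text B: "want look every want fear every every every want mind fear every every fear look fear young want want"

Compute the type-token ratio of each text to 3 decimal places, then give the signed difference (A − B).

0.642

TTR(A) = 23/24 = 0.958
TTR(B) = 6/19 = 0.316
Difference = 0.958 − 0.316 = 0.642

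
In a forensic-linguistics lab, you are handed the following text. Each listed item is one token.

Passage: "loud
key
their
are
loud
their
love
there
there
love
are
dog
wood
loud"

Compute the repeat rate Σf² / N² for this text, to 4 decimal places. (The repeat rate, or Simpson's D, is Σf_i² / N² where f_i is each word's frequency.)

0.1429

Frequencies: loud:3, their:2, are:2, love:2, there:2, key:1, dog:1, wood:1
Σf² = 28; N² = 196
Repeat rate = 28 / 196 = 0.1429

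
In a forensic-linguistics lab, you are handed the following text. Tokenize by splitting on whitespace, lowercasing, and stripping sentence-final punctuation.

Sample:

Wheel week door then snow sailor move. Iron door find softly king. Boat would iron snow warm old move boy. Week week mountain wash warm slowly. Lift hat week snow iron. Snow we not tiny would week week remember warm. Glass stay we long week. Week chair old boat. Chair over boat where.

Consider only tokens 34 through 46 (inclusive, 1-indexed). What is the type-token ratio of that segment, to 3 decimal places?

0.769

Segment tokens 34–46: not, tiny, would, week, week, remember, warm, glass, stay, we, long, week, week
Segment N = 13, segment V = 10.
TTR = 10 / 13 = 0.769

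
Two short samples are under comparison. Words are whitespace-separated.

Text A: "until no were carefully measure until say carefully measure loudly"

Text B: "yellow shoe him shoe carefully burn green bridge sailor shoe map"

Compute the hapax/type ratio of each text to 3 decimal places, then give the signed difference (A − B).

A: hapax=4, V=7, ratio=0.571
B: hapax=8, V=9, ratio=0.889
Difference = 0.571 − 0.889 = -0.318

-0.318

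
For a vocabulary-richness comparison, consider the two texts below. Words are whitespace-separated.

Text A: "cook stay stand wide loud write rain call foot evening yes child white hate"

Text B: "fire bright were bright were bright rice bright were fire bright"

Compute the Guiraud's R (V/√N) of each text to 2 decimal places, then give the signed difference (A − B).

2.53

A: V=14, N=14, R=3.74
B: V=4, N=11, R=1.21
Difference = 3.74 − 1.21 = 2.53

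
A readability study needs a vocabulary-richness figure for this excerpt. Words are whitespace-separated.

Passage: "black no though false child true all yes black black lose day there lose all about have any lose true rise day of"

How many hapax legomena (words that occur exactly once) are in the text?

Frequencies: black:3, lose:3, true:2, all:2, day:2, no:1, though:1, false:1, child:1, yes:1, there:1, about:1, have:1, any:1, rise:1, of:1
Hapax (freq=1): about, any, child, false, have, no, of, rise, there, though, yes

11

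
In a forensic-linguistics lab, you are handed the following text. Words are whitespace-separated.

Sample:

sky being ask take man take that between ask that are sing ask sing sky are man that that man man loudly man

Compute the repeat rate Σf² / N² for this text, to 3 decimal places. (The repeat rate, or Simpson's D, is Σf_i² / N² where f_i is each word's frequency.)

0.130

Frequencies: man:5, that:4, ask:3, sky:2, take:2, are:2, sing:2, being:1, between:1, loudly:1
Σf² = 69; N² = 529
Repeat rate = 69 / 529 = 0.130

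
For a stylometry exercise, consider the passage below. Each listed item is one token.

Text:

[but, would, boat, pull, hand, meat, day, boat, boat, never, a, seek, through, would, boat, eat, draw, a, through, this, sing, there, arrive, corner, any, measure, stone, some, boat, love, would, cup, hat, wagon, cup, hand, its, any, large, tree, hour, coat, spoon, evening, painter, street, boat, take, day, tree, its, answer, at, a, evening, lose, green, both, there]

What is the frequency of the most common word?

Frequencies: boat:6, would:3, a:3, hand:2, day:2, through:2, there:2, any:2, cup:2, its:2, tree:2, evening:2, but:1, pull:1, meat:1, never:1, seek:1, eat:1, draw:1, this:1, … (21 more, each freq 1)
Most common: 'boat' with frequency 6.

6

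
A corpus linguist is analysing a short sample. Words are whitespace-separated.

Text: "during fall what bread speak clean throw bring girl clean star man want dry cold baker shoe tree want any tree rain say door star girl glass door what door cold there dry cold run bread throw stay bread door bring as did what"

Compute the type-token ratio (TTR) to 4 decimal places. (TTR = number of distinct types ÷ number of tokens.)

0.6136

N = 44 tokens, V = 27 types.
TTR = V / N = 27 / 44 = 0.6136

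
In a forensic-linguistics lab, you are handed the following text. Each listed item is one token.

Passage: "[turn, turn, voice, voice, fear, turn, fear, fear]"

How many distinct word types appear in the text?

3

Distinct types: {fear, turn, voice}
V = 3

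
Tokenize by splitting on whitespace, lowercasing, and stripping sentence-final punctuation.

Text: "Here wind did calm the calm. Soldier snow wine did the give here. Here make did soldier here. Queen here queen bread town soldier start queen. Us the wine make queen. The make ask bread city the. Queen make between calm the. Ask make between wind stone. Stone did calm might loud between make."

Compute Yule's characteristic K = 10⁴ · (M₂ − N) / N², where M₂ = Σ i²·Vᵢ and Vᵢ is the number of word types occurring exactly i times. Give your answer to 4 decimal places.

500.6859

Frequencies: the:6, make:6, here:5, queen:5, did:4, calm:4, soldier:3, between:3, wind:2, wine:2, bread:2, ask:2, stone:2, snow:1, give:1, town:1, start:1, us:1, city:1, might:1, … (1 more, each freq 1)
N = 54. Frequency spectrum: V_1=8, V_2=5, V_3=2, V_4=2, V_5=2, V_6=2
M₂ = 1²·8 + 2²·5 + 3²·2 + 4²·2 + 5²·2 + 6²·2 = 200
K = 10000 × (200 − 54) / 54² = 500.6859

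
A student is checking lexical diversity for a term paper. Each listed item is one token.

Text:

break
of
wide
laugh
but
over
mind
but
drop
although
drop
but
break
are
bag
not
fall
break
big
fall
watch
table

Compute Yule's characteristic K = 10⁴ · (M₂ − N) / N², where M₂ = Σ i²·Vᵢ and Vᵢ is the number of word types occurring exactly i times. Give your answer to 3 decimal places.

Frequencies: break:3, but:3, drop:2, fall:2, of:1, wide:1, laugh:1, over:1, mind:1, although:1, are:1, bag:1, not:1, big:1, watch:1, table:1
N = 22. Frequency spectrum: V_1=12, V_2=2, V_3=2
M₂ = 1²·12 + 2²·2 + 3²·2 = 38
K = 10000 × (38 − 22) / 22² = 330.579

330.579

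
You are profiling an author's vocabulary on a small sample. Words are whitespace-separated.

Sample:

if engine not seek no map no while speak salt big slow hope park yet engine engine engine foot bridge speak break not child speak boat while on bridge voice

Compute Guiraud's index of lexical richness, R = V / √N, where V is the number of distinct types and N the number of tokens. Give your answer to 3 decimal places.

N = 30, V = 21.
√N = 5.477226
R = 21 / 5.477226 = 3.834

3.834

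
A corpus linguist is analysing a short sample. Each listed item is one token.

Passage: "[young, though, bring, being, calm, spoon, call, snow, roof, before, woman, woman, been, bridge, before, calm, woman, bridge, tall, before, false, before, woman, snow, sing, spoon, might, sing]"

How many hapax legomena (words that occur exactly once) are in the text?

10

Frequencies: before:4, woman:4, calm:2, spoon:2, snow:2, bridge:2, sing:2, young:1, though:1, bring:1, being:1, call:1, roof:1, been:1, tall:1, false:1, might:1
Hapax (freq=1): been, being, bring, call, false, might, roof, tall, though, young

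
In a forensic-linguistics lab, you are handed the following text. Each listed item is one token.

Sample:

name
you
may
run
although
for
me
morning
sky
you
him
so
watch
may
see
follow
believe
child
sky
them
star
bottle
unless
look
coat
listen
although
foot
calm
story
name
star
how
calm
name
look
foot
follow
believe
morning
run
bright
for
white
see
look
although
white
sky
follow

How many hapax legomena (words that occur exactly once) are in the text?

Frequencies: name:3, although:3, sky:3, follow:3, look:3, you:2, may:2, run:2, for:2, morning:2, see:2, believe:2, star:2, foot:2, calm:2, white:2, me:1, him:1, so:1, watch:1, … (9 more, each freq 1)
Hapax (freq=1): bottle, bright, child, coat, him, how, listen, me, so, story, them, unless, watch

13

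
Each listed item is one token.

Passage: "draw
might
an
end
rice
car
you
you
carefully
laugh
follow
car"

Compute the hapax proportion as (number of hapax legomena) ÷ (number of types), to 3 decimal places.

0.800

Frequencies: car:2, you:2, draw:1, might:1, an:1, end:1, rice:1, carefully:1, laugh:1, follow:1
Hapax count = 8; type count = 10.
Ratio = 8 / 10 = 0.800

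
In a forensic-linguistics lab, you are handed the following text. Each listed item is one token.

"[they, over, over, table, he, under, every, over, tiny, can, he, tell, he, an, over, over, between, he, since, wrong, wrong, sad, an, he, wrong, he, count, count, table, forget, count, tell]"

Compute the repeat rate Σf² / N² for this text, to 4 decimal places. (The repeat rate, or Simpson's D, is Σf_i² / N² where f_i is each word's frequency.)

Frequencies: he:6, over:5, wrong:3, count:3, table:2, tell:2, an:2, they:1, under:1, every:1, tiny:1, can:1, between:1, since:1, sad:1, forget:1
Σf² = 100; N² = 1024
Repeat rate = 100 / 1024 = 0.0977

0.0977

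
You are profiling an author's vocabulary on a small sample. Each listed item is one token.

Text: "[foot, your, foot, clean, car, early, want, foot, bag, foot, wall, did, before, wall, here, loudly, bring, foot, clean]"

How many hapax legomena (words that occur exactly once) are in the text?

10

Frequencies: foot:5, clean:2, wall:2, your:1, car:1, early:1, want:1, bag:1, did:1, before:1, here:1, loudly:1, bring:1
Hapax (freq=1): bag, before, bring, car, did, early, here, loudly, want, your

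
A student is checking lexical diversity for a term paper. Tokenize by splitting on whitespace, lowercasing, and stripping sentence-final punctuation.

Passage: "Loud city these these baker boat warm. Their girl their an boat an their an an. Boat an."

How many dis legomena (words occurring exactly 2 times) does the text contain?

Frequencies: an:5, boat:3, their:3, these:2, loud:1, city:1, baker:1, warm:1, girl:1
Words with frequency 2: these

1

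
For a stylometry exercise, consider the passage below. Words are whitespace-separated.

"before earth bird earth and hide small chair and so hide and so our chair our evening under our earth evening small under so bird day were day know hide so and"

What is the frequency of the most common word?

Frequencies: and:4, so:4, earth:3, hide:3, our:3, bird:2, small:2, chair:2, evening:2, under:2, day:2, before:1, were:1, know:1
Most common: 'and' with frequency 4.

4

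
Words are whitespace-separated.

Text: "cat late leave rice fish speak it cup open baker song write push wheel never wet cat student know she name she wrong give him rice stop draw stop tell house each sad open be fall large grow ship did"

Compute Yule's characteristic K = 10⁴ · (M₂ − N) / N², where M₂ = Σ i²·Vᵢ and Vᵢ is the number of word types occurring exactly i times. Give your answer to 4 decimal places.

Frequencies: cat:2, rice:2, open:2, she:2, stop:2, late:1, leave:1, fish:1, speak:1, it:1, cup:1, baker:1, song:1, write:1, push:1, wheel:1, never:1, wet:1, student:1, know:1, … (15 more, each freq 1)
N = 40. Frequency spectrum: V_1=30, V_2=5
M₂ = 1²·30 + 2²·5 = 50
K = 10000 × (50 − 40) / 40² = 62.5000

62.5000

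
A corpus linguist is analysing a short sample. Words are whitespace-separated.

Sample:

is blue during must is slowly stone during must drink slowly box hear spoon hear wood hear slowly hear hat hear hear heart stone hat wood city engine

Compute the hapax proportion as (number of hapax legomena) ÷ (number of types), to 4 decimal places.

0.4667

Frequencies: hear:6, slowly:3, is:2, during:2, must:2, stone:2, wood:2, hat:2, blue:1, drink:1, box:1, spoon:1, heart:1, city:1, engine:1
Hapax count = 7; type count = 15.
Ratio = 7 / 15 = 0.4667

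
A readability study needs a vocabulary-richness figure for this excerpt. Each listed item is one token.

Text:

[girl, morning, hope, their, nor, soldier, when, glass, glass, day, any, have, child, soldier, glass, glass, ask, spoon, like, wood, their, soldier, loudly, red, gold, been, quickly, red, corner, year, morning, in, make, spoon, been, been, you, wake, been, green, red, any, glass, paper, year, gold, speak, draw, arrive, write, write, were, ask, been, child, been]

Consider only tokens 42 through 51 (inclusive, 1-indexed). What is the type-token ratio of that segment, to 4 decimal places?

Segment tokens 42–51: any, glass, paper, year, gold, speak, draw, arrive, write, write
Segment N = 10, segment V = 9.
TTR = 9 / 10 = 0.9000

0.9000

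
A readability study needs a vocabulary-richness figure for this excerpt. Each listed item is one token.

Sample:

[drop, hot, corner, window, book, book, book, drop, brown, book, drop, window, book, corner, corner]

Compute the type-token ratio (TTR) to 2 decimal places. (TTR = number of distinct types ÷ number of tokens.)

0.40

N = 15 tokens, V = 6 types.
TTR = V / N = 6 / 15 = 0.40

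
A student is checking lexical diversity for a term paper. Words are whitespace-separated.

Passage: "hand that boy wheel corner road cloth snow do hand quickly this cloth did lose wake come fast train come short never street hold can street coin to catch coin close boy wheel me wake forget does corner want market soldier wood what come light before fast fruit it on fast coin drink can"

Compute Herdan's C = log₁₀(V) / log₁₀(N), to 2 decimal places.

N = 54, V = 40.
log₁₀(V) = 1.602060, log₁₀(N) = 1.732394
C = 1.602060 / 1.732394 = 0.92

0.92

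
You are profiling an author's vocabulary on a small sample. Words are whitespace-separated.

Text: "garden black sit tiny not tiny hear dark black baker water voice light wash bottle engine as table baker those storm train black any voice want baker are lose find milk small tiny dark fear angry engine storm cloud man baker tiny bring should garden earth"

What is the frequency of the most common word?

Frequencies: tiny:4, baker:4, black:3, garden:2, dark:2, voice:2, engine:2, storm:2, sit:1, not:1, hear:1, water:1, light:1, wash:1, bottle:1, as:1, table:1, those:1, train:1, any:1, … (13 more, each freq 1)
Most common: 'tiny' with frequency 4.

4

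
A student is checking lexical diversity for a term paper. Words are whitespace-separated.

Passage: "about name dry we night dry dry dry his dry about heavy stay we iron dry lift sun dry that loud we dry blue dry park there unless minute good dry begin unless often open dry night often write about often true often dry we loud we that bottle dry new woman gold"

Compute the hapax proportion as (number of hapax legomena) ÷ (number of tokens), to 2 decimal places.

Frequencies: dry:13, we:5, often:4, about:3, night:2, that:2, loud:2, unless:2, name:1, his:1, heavy:1, stay:1, iron:1, lift:1, sun:1, blue:1, park:1, there:1, minute:1, good:1, … (8 more, each freq 1)
Hapax count = 20; token count = 53.
Ratio = 20 / 53 = 0.38

0.38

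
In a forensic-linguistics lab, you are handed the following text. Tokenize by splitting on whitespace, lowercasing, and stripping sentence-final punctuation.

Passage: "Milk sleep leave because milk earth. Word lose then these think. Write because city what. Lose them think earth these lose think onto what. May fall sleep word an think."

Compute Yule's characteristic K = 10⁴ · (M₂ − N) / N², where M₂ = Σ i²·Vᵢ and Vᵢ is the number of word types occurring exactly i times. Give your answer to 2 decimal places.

Frequencies: think:4, lose:3, milk:2, sleep:2, because:2, earth:2, word:2, these:2, what:2, leave:1, then:1, write:1, city:1, them:1, onto:1, may:1, fall:1, an:1
N = 30. Frequency spectrum: V_1=9, V_2=7, V_3=1, V_4=1
M₂ = 1²·9 + 2²·7 + 3²·1 + 4²·1 = 62
K = 10000 × (62 − 30) / 30² = 355.56

355.56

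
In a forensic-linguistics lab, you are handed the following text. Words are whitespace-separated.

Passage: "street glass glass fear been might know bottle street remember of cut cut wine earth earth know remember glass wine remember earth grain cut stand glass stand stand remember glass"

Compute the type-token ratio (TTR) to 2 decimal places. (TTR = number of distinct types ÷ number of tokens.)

0.47

N = 30 tokens, V = 14 types.
TTR = V / N = 14 / 30 = 0.47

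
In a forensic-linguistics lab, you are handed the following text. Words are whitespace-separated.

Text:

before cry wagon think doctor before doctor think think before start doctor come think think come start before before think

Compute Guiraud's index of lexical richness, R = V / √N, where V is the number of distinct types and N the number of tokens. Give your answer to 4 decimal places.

N = 20, V = 7.
√N = 4.472136
R = 7 / 4.472136 = 1.5652

1.5652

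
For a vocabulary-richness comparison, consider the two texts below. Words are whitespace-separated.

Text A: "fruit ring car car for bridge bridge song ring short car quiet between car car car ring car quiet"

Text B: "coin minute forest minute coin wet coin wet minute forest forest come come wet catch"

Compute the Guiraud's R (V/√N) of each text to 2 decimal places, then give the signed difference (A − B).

0.51

A: V=9, N=19, R=2.06
B: V=6, N=15, R=1.55
Difference = 2.06 − 1.55 = 0.51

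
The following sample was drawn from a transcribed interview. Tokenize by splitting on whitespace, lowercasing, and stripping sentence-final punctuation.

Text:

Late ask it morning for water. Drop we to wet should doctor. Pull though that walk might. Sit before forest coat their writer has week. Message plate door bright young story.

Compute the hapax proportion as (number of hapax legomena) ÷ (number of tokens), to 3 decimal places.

1.000

Frequencies: late:1, ask:1, it:1, morning:1, for:1, water:1, drop:1, we:1, to:1, wet:1, should:1, doctor:1, pull:1, though:1, that:1, walk:1, might:1, sit:1, before:1, forest:1, … (11 more, each freq 1)
Hapax count = 31; token count = 31.
Ratio = 31 / 31 = 1.000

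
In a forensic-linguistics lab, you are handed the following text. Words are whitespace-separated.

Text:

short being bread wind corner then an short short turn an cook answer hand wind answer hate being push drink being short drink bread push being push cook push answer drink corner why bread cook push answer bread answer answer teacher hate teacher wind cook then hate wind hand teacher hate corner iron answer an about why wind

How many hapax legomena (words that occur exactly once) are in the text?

Frequencies: answer:7, wind:5, push:5, short:4, being:4, bread:4, cook:4, hate:4, corner:3, an:3, drink:3, teacher:3, then:2, hand:2, why:2, turn:1, iron:1, about:1
Hapax (freq=1): about, iron, turn

3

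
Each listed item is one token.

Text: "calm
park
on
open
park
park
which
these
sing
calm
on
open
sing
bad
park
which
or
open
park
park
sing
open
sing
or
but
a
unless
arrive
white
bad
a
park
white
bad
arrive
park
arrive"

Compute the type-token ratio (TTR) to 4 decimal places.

0.3784

N = 37 tokens, V = 14 types.
TTR = V / N = 14 / 37 = 0.3784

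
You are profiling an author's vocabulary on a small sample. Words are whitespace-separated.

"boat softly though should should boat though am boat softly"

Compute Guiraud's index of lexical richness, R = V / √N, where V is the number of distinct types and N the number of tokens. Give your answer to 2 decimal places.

1.58

N = 10, V = 5.
√N = 3.162278
R = 5 / 3.162278 = 1.58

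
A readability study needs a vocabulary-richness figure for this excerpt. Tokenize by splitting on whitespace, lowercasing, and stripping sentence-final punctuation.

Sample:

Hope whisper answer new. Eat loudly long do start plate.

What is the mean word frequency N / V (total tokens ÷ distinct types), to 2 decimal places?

1.00

N = 10 tokens, V = 10 types.
Mean frequency = N / V = 10 / 10 = 1.00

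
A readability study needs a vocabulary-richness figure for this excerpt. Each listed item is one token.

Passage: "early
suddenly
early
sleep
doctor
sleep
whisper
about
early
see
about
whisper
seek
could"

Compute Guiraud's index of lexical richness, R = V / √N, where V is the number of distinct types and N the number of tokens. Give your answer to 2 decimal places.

N = 14, V = 9.
√N = 3.741657
R = 9 / 3.741657 = 2.41

2.41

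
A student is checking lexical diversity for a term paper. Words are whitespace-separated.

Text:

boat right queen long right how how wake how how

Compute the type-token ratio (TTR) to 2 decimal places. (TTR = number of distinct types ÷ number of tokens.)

N = 10 tokens, V = 6 types.
TTR = V / N = 6 / 10 = 0.60

0.60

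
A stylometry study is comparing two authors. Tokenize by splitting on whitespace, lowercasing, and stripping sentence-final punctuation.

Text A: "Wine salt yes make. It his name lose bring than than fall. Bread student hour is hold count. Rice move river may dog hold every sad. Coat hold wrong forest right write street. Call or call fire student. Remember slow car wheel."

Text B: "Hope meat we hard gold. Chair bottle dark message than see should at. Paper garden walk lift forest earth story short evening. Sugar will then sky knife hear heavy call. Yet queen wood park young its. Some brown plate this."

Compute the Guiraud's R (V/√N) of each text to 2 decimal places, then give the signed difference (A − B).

-0.61

A: V=37, N=42, R=5.71
B: V=40, N=40, R=6.32
Difference = 5.71 − 6.32 = -0.61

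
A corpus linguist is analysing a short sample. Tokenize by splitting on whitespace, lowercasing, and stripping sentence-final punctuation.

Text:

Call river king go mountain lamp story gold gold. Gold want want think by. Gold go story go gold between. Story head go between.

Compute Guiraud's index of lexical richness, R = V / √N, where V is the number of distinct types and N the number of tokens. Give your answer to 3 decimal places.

2.654

N = 24, V = 13.
√N = 4.898979
R = 13 / 4.898979 = 2.654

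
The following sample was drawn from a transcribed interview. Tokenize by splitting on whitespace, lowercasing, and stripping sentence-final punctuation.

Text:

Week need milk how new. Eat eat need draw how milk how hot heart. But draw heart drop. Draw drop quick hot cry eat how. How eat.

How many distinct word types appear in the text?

Distinct types: {but, cry, draw, drop, eat, heart, hot, how, milk, need, new, quick, week}
V = 13

13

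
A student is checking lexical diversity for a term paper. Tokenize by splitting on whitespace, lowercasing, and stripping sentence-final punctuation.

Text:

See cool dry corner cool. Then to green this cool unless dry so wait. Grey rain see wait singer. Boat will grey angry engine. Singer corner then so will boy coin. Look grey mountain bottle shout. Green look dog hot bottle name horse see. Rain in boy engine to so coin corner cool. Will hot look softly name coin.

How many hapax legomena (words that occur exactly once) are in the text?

10

Frequencies: cool:4, see:3, corner:3, so:3, grey:3, will:3, coin:3, look:3, dry:2, then:2, to:2, green:2, wait:2, rain:2, singer:2, engine:2, boy:2, bottle:2, hot:2, name:2, … (10 more, each freq 1)
Hapax (freq=1): angry, boat, dog, horse, in, mountain, shout, softly, this, unless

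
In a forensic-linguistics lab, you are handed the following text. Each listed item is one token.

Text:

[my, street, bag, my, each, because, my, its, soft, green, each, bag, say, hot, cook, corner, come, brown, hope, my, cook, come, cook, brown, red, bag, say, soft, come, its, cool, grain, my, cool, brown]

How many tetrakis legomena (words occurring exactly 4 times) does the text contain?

Frequencies: my:5, bag:3, cook:3, come:3, brown:3, each:2, its:2, soft:2, say:2, cool:2, street:1, because:1, green:1, hot:1, corner:1, hope:1, red:1, grain:1
Words with frequency 4: (none)

0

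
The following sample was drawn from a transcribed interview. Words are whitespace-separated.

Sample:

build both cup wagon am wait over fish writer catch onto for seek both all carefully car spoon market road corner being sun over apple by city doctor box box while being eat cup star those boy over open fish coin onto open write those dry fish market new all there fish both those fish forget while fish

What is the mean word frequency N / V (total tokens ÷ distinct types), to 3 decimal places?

N = 58 tokens, V = 39 types.
Mean frequency = N / V = 58 / 39 = 1.487

1.487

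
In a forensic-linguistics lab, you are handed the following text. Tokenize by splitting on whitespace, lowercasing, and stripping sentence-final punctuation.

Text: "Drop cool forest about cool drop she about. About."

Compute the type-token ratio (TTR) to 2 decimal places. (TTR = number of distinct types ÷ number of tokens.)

N = 9 tokens, V = 5 types.
TTR = V / N = 5 / 9 = 0.56

0.56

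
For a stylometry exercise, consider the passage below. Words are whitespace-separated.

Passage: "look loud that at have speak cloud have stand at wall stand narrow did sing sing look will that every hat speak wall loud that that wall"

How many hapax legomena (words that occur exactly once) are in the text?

Frequencies: that:4, wall:3, look:2, loud:2, at:2, have:2, speak:2, stand:2, sing:2, cloud:1, narrow:1, did:1, will:1, every:1, hat:1
Hapax (freq=1): cloud, did, every, hat, narrow, will

6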